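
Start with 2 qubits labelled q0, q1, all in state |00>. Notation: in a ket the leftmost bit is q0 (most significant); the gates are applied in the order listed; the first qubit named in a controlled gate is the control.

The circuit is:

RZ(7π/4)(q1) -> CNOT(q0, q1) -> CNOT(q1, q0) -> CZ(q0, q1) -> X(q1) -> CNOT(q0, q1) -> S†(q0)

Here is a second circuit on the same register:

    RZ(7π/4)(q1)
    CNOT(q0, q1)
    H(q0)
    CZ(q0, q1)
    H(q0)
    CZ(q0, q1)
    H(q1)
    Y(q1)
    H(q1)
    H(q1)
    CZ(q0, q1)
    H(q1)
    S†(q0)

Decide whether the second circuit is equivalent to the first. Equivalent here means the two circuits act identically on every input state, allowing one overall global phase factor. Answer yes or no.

No — the two circuits implement different unitaries, even allowing a global phase.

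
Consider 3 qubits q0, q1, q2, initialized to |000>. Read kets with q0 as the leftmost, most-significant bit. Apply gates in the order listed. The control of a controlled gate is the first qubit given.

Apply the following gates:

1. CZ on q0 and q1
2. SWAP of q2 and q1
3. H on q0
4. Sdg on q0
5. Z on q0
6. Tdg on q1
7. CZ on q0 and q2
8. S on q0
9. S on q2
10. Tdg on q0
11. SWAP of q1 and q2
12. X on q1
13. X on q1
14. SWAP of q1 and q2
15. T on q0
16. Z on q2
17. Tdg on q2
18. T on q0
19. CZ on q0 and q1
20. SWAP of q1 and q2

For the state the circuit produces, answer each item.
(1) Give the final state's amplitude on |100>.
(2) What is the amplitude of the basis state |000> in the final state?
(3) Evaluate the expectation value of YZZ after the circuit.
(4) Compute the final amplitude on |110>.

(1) |100> carries amplitude -sqrt(2)*exp(I*pi/4)/2 in the final state. Key observation: gates 10-15 undo each other exactly, leaving only the rest of the circuit to track.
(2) The amplitude on |000> is sqrt(2)/2.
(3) The expectation value of YZZ is -sqrt(2)/2.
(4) |110> carries amplitude 0 in the final state.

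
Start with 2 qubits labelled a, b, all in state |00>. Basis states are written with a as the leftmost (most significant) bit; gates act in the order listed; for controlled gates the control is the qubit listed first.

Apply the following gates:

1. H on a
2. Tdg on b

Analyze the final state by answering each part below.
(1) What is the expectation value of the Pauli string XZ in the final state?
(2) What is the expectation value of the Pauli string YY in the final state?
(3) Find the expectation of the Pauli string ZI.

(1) The observable XZ averages to 1.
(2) The observable YY averages to 0.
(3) In the final state, ZI has expectation 0.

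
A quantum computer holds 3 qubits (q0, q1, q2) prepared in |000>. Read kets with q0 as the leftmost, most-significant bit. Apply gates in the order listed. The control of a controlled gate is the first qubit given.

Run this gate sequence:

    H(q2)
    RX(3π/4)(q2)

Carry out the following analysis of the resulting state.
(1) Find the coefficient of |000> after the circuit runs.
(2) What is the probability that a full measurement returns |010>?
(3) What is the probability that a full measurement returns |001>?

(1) The amplitude on |000> is sqrt(2)*sqrt(2 - sqrt(2))/4 - sqrt(2)*I*sqrt(sqrt(2) + 2)/4.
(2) Outcome |010> occurs with probability 0.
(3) The probability of measuring |001> is 1/2.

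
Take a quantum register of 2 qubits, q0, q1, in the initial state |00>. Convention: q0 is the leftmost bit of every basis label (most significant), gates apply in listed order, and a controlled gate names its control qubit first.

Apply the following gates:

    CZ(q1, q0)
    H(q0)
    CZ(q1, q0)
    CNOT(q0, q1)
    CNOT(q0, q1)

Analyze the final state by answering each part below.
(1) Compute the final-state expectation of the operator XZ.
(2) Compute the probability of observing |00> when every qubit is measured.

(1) The expectation value of XZ is 1. Key observation: steps 4-5 multiply out to the identity, so the circuit reduces to the remaining gates.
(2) Outcome |00> occurs with probability 1/2.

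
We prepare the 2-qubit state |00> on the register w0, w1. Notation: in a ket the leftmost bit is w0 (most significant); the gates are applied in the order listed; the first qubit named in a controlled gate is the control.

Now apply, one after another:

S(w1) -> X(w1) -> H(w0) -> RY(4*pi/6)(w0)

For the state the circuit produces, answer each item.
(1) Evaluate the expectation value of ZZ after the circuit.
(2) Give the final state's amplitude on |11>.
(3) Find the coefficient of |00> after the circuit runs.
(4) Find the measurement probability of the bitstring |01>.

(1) The expectation value of ZZ is sqrt(3)/2.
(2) The final state's coefficient on |11> equals sqrt(2)/4 + sqrt(6)/4.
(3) The amplitude on |00> is 0.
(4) Outcome |01> occurs with probability 1/2 - sqrt(3)/4.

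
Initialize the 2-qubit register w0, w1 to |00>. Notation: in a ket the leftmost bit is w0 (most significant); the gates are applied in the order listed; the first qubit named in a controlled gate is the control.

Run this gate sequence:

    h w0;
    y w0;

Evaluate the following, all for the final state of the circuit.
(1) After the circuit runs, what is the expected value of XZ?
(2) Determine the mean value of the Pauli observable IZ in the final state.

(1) The observable XZ averages to -1.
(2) In the final state, IZ has expectation 1.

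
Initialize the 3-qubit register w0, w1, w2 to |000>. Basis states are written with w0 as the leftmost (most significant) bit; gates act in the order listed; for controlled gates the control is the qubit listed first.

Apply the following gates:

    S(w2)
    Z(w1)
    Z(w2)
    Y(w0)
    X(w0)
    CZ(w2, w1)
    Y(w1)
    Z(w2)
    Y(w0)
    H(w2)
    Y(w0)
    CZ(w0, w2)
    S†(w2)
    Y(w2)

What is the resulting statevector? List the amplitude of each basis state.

After the circuit, the state carries amplitude sqrt(2)/2 on |010>, -sqrt(2)*I/2 on |011>, and 0 on every other basis state.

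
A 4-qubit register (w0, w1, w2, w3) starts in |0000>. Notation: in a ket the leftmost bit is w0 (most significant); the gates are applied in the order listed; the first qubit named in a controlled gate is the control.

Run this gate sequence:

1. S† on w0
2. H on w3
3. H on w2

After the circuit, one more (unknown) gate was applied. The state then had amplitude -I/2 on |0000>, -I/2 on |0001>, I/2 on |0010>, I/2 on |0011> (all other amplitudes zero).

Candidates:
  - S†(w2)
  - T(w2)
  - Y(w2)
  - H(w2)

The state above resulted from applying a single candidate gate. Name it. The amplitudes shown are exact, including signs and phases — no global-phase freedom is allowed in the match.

The unique candidate consistent with the amplitudes is Y(w2).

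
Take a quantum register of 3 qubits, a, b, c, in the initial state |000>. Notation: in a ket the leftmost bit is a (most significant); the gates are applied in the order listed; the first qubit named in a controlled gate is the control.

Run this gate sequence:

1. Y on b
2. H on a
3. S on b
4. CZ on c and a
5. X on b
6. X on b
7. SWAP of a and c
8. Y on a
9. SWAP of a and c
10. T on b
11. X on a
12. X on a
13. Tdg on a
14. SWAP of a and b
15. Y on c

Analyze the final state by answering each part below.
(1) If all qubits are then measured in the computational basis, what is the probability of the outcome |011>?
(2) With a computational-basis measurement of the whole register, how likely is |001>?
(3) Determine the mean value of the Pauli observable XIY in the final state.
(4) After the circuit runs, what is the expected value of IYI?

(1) Outcome |011> occurs with probability 0.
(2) A full measurement returns |001> with probability 0.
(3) The observable XIY averages to 0.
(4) In the final state, IYI has expectation -sqrt(2)/2.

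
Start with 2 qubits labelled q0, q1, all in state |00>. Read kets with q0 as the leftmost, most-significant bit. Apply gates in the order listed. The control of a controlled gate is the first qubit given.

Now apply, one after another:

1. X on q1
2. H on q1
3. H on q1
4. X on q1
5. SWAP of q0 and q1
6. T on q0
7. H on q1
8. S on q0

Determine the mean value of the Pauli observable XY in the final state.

The expectation value of XY is 0. Key observation: steps 1-4 multiply out to the identity, so the circuit reduces to the remaining gates.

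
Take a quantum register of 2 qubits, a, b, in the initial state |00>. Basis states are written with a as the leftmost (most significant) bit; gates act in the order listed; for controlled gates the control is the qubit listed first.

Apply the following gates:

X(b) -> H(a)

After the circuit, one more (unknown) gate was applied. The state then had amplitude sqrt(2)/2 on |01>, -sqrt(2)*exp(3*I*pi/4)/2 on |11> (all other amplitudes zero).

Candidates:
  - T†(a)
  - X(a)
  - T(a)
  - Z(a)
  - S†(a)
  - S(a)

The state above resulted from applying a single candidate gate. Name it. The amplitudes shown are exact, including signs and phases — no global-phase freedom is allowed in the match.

The unique candidate consistent with the amplitudes is T†(a).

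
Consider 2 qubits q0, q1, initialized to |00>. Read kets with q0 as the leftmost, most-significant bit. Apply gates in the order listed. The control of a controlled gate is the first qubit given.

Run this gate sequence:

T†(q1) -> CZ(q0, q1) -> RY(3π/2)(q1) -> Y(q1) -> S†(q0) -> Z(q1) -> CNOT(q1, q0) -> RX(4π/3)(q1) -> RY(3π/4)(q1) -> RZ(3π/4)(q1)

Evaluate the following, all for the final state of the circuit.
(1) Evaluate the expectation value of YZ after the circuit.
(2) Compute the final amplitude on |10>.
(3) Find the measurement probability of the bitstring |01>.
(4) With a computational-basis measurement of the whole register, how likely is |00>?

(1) In the final state, YZ has expectation sqrt(6)/4.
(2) The final state's coefficient on |10> equals -sqrt(12 - 6*sqrt(2))*exp(5*I*pi/8)/8 + sqrt(2*sqrt(2) + 4)*exp(I*pi/8)/8.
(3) A full measurement returns |01> with probability 1/4 - sqrt(2)/16.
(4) Outcome |00> occurs with probability sqrt(2)/16 + 1/4.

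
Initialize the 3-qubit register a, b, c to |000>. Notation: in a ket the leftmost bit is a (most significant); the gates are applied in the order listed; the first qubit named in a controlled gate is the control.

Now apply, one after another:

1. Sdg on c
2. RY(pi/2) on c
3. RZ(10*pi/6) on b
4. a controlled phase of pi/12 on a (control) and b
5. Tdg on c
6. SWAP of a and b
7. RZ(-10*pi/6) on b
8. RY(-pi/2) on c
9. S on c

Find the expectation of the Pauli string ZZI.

The expectation value of ZZI is 1.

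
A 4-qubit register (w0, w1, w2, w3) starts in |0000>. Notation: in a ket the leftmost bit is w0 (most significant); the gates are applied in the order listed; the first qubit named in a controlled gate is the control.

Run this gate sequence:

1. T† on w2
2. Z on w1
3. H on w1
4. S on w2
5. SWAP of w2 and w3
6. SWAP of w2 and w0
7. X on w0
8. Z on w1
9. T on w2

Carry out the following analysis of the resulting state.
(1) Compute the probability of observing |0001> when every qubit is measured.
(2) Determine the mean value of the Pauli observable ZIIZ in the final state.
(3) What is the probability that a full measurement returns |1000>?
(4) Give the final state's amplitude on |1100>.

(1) Outcome |0001> occurs with probability 0.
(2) The observable ZIIZ averages to -1.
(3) The probability of measuring |1000> is 1/2.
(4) The amplitude on |1100> is -sqrt(2)/2.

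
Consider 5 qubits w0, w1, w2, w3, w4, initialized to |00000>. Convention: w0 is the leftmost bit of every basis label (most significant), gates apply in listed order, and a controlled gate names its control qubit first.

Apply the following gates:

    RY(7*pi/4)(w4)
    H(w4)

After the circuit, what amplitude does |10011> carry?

|10011> carries amplitude 0 in the final state.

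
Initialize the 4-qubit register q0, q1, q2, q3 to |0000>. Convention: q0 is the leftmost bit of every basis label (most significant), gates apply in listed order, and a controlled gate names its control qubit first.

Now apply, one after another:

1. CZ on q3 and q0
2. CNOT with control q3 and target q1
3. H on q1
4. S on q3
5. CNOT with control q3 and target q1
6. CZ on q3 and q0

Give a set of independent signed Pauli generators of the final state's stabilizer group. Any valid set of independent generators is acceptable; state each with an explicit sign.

The stabilizer group can be generated by +IXII, +ZIII, +IIZI, +IIIZ, among other valid generating sets.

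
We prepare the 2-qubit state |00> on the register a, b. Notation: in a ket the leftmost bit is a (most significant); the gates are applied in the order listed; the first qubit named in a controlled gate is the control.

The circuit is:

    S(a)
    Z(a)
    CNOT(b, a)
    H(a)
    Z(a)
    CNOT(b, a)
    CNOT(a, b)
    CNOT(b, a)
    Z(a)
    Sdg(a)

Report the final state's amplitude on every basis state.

After the circuit, the state carries amplitude sqrt(2)/2 on |00>, -sqrt(2)/2 on |01>, 0 on |10>, 0 on |11>.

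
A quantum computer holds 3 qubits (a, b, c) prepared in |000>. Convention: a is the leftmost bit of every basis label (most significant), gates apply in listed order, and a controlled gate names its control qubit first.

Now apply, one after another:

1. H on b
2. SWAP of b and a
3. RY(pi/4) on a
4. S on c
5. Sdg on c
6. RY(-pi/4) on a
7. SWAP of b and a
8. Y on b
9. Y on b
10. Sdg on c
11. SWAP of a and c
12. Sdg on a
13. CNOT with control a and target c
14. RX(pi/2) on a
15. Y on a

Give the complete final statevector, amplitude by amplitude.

After the circuit, the state carries amplitude -1/2 on |000>, 0 on |001>, -1/2 on |010>, 0 on |011>, I/2 on |100>, 0 on |101>, I/2 on |110>, 0 on |111>. Key observation: the block from step 2 through step 7 cancels to the identity and can be dropped.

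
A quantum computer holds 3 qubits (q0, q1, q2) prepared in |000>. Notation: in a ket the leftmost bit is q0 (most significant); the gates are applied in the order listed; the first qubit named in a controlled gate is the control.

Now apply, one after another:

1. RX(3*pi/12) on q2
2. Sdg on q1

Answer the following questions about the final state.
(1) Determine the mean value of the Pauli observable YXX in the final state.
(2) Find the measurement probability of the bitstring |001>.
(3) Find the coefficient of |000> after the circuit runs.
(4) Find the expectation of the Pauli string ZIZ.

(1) The observable YXX averages to 0.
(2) Outcome |001> occurs with probability 1/2 - sqrt(2)/4.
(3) |000> carries amplitude sqrt(sqrt(2) + 2)/2 in the final state.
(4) The expectation value of ZIZ is sqrt(2)/2.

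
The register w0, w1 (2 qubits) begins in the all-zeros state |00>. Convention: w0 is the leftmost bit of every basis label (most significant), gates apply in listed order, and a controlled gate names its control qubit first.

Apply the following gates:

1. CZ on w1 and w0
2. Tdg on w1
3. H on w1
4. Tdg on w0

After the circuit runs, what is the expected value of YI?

In the final state, YI has expectation 0.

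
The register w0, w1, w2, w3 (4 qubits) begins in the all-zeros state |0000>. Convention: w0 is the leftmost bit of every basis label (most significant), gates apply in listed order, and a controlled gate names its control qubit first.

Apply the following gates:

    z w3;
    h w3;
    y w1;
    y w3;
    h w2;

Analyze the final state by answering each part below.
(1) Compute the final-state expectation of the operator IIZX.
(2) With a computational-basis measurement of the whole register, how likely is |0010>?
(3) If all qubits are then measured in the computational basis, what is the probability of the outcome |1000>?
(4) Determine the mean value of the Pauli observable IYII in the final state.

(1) In the final state, IIZX has expectation 0.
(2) The probability of measuring |0010> is 0.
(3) Outcome |1000> occurs with probability 0.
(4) The expectation value of IYII is 0.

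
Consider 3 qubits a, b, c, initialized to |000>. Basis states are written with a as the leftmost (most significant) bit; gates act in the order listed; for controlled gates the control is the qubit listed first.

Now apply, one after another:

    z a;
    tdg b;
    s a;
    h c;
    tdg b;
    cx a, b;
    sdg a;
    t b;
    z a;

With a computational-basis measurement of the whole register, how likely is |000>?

Outcome |000> occurs with probability 1/2.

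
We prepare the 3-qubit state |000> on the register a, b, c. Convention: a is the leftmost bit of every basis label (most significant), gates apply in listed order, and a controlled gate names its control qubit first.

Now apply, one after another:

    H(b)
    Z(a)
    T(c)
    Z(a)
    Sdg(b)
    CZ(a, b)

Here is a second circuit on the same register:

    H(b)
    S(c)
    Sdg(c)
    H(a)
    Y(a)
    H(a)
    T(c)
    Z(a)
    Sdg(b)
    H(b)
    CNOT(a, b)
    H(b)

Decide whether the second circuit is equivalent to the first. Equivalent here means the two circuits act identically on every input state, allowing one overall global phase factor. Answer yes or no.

No, they are not equivalent — no single phase factor reconciles the two unitaries.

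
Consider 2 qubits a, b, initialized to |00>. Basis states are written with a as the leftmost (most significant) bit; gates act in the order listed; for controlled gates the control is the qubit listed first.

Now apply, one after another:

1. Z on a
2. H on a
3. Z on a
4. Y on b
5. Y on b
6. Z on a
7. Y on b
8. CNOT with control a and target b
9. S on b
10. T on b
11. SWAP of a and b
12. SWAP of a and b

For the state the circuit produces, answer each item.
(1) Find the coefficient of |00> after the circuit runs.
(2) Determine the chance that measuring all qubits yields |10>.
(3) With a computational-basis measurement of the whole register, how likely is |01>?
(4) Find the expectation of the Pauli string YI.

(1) The final state's coefficient on |00> equals 0. Key observation: gates 11-12 undo each other exactly, leaving only the rest of the circuit to track.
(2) Outcome |10> occurs with probability 1/2.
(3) A full measurement returns |01> with probability 1/2.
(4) In the final state, YI has expectation 0.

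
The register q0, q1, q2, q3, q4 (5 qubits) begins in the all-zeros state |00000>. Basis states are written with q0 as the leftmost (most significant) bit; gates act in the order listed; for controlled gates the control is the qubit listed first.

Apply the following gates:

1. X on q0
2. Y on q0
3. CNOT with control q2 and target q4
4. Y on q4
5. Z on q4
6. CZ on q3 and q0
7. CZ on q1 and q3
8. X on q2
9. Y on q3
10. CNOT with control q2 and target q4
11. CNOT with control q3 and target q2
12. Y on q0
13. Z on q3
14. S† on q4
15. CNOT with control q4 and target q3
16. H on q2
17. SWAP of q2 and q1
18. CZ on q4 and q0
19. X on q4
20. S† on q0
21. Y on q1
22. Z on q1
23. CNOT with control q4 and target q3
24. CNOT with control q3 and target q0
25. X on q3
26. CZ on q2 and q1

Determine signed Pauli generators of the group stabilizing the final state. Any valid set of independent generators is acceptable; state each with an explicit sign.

The stabilizer group can be generated by +IXIII, -ZIIII, +IIZII, -IIIZI, -IIIIZ, among other valid generating sets.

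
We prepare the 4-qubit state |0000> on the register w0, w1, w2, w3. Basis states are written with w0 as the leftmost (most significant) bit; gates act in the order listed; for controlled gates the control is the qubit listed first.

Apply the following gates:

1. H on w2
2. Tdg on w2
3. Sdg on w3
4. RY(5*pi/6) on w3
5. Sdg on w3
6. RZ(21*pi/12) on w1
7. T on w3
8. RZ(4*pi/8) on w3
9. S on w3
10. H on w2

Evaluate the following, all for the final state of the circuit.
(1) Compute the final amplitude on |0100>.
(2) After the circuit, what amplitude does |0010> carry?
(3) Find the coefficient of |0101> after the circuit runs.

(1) The amplitude on |0100> is 0.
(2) The amplitude on |0010> is (-sqrt(6) + sqrt(2) - sqrt(2)*exp(I*pi/4) + sqrt(6)*exp(I*pi/4))*exp(5*I*pi/8)/8.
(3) The final state's coefficient on |0101> equals 0.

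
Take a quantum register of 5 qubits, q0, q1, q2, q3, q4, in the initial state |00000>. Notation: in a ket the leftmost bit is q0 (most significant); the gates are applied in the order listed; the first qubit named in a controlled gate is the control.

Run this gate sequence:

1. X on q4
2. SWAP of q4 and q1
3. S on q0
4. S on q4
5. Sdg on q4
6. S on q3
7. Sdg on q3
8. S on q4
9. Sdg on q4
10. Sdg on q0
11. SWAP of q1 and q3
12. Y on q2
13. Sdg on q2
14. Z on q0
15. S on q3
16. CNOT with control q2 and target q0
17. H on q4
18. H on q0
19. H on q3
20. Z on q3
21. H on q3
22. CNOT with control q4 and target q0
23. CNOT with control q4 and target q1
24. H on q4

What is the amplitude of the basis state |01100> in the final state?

|01100> carries amplitude -sqrt(2)*I/4 in the final state. Key observation: gates 3-10 undo each other exactly, leaving only the rest of the circuit to track.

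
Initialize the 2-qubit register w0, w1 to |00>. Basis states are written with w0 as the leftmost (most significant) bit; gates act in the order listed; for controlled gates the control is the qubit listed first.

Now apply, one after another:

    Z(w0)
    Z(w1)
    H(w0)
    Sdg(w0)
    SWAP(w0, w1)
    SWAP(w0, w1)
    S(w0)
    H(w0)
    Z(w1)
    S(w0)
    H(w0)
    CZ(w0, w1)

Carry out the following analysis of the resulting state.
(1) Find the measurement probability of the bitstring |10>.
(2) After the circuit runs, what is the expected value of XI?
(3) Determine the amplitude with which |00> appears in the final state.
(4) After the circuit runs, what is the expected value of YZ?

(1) The probability of measuring |10> is 1/2. Key observation: steps 2-9 multiply out to the identity, so the circuit reduces to the remaining gates.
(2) The observable XI averages to 1.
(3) The amplitude on |00> is sqrt(2)/2.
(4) The expectation value of YZ is 0.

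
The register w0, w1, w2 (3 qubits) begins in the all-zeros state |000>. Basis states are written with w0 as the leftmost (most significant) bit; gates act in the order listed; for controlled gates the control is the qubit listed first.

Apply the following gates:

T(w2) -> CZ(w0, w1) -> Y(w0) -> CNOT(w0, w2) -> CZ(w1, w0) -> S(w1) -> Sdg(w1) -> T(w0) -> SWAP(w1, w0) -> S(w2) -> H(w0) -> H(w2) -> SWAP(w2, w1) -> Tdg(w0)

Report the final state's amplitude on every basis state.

After the circuit, the state carries amplitude 0 on |000>, -exp(I*pi/4)/2 on |001>, 0 on |010>, exp(I*pi/4)/2 on |011>, 0 on |100>, -1/2 on |101>, 0 on |110>, 1/2 on |111>.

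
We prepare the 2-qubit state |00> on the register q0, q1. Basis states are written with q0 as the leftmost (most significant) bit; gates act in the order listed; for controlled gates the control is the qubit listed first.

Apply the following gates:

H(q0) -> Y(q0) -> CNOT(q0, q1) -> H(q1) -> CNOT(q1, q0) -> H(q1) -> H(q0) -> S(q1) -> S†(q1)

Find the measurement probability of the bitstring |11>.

Outcome |11> occurs with probability 1/4.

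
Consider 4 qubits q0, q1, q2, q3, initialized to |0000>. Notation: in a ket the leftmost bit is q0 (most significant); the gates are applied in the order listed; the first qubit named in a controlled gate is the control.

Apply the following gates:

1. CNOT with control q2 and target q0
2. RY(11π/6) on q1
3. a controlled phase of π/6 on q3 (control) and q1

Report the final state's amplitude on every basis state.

After the circuit, the state carries amplitude -sqrt(6)/4 - sqrt(2)/4 on |0000>, -sqrt(2)/4 + sqrt(6)/4 on |0100>, and 0 on every other basis state.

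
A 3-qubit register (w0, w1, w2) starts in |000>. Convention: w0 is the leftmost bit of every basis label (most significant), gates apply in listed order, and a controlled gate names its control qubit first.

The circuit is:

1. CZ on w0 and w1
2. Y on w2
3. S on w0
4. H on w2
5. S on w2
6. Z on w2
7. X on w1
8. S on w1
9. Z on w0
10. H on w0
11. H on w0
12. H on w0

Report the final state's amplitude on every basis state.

The final amplitudes are 0 on |000>, 0 on |001>, -1/2 on |010>, -I/2 on |011>, 0 on |100>, 0 on |101>, -1/2 on |110>, -I/2 on |111>.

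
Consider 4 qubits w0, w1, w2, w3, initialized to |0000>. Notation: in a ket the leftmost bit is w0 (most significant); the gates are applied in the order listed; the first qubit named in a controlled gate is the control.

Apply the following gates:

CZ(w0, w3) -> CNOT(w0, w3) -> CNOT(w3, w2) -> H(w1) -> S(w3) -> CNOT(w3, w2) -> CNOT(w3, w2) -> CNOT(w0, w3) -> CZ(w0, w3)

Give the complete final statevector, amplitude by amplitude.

The resulting statevector has amplitude sqrt(2)/2 on |0000>, sqrt(2)/2 on |0100>, and 0 on every other basis state.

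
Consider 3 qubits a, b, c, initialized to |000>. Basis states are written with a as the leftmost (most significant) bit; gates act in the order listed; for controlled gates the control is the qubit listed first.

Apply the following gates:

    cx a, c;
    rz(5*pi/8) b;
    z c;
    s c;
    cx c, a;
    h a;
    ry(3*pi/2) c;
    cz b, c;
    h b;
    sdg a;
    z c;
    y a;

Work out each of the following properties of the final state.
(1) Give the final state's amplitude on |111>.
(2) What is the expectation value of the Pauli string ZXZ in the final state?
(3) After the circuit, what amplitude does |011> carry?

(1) The amplitude on |111> is -sqrt(2)*exp(3*I*pi/16)/4.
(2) The expectation value of ZXZ is 0.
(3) The final state's coefficient on |011> equals -sqrt(2)*exp(11*I*pi/16)/4.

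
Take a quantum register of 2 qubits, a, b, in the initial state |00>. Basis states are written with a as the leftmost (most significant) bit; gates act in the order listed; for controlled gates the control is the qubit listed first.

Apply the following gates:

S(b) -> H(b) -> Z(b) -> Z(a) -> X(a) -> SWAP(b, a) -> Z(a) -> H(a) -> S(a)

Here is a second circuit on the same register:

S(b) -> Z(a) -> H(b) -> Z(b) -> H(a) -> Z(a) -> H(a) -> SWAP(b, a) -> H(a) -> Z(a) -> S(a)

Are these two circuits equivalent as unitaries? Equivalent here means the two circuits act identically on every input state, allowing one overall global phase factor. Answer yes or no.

No, they are not equivalent — no single phase factor reconciles the two unitaries.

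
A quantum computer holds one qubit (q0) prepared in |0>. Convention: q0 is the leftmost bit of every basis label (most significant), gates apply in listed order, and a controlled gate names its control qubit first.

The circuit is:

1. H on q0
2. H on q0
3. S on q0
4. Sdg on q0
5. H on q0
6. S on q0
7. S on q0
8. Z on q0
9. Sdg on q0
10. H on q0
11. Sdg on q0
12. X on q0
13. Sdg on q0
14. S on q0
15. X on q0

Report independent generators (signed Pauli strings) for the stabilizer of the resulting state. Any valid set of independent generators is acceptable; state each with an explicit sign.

The final state is stabilized by the group generated by +X; other independent generating sets are equally valid.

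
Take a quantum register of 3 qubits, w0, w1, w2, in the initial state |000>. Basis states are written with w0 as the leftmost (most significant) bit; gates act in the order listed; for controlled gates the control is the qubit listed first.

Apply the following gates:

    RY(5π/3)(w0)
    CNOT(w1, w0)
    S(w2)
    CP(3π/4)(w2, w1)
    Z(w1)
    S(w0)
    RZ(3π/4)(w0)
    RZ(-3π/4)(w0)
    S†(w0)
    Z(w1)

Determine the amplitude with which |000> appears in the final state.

The final state's coefficient on |000> equals -sqrt(3)/2. Key observation: gates 5-10 undo each other exactly, leaving only the rest of the circuit to track.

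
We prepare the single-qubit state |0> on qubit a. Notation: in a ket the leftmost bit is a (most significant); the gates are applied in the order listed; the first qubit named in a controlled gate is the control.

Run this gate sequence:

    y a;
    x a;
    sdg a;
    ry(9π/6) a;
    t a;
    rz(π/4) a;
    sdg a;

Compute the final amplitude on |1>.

|1> carries amplitude sqrt(2)*exp(3*I*pi/8)/2 in the final state.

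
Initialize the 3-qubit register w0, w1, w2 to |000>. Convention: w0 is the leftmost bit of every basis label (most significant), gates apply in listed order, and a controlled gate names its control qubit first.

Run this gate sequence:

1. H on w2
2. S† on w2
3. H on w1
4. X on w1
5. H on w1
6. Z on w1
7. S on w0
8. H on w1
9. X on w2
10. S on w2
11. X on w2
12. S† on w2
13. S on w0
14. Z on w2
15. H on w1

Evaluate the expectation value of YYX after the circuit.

The expectation value of YYX is 0. Key observation: steps 3-6 multiply out to the identity, so the circuit reduces to the remaining gates.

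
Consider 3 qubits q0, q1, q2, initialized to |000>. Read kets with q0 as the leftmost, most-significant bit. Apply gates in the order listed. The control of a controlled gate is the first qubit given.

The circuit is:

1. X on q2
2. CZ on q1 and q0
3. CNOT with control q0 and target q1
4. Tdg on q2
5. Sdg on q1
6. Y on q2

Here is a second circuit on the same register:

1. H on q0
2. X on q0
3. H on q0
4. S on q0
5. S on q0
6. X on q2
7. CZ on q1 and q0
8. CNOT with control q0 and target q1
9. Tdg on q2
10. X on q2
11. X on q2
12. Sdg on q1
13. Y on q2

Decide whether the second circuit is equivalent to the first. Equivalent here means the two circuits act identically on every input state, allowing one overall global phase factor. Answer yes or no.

Yes, they are equivalent — the unitaries differ by at most a global phase.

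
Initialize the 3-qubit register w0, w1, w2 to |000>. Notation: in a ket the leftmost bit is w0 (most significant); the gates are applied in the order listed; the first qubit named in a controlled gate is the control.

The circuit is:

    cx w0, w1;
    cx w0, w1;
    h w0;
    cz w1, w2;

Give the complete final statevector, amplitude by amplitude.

The final amplitudes are sqrt(2)/2 on |000>, sqrt(2)/2 on |100>, and 0 on every other basis state. Key observation: the block from step 1 through step 2 cancels to the identity and can be dropped.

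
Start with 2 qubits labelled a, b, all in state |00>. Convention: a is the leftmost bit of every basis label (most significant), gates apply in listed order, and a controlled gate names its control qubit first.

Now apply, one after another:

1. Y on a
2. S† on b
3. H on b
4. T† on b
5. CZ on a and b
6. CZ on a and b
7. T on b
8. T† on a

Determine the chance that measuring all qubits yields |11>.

Outcome |11> occurs with probability 1/2. Key observation: the block from step 4 through step 7 cancels to the identity and can be dropped.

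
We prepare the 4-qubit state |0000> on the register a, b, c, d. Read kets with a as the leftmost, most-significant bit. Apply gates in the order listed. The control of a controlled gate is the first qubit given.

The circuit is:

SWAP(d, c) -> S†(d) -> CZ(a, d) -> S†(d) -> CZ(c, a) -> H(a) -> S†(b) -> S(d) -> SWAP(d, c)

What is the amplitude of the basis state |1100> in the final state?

|1100> carries amplitude 0 in the final state.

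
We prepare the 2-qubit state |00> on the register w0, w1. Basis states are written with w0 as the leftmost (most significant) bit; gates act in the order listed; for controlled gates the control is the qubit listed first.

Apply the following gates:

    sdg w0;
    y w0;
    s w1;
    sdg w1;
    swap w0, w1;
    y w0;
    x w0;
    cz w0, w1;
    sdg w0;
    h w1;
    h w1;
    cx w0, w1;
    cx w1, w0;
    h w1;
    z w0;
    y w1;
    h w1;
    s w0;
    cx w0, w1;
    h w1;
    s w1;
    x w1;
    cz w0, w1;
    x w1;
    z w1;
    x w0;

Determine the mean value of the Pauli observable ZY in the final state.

The expectation value of ZY is -1.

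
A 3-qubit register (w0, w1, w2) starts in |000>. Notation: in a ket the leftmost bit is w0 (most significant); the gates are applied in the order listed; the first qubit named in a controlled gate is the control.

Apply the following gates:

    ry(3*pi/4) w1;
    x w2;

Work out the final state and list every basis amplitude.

The final amplitudes are sqrt(2 - sqrt(2))/2 on |001>, sqrt(sqrt(2) + 2)/2 on |011>, and 0 on every other basis state.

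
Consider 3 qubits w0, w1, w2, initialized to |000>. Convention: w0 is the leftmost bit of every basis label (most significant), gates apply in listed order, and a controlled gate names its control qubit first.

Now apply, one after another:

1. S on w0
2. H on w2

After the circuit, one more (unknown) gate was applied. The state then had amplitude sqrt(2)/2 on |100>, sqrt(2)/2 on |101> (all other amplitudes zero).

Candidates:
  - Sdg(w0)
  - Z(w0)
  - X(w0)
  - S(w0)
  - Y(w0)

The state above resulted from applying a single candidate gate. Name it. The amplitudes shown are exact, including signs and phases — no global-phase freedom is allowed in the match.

The unique candidate consistent with the amplitudes is X(w0).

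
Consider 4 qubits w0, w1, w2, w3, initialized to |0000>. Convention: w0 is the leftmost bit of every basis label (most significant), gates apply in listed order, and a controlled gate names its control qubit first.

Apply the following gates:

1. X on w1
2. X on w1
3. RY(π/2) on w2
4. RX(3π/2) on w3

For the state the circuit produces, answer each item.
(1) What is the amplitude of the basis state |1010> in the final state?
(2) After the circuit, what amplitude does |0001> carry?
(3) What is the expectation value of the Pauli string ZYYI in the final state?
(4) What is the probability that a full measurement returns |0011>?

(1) The amplitude on |1010> is 0. Key observation: the block from step 1 through step 2 cancels to the identity and can be dropped.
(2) |0001> carries amplitude -I/2 in the final state.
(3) The expectation value of ZYYI is 0.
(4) The probability of measuring |0011> is 1/4.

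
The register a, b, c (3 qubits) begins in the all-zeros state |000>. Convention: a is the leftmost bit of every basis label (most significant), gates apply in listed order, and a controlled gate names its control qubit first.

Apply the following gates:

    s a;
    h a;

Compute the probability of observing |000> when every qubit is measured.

Outcome |000> occurs with probability 1/2.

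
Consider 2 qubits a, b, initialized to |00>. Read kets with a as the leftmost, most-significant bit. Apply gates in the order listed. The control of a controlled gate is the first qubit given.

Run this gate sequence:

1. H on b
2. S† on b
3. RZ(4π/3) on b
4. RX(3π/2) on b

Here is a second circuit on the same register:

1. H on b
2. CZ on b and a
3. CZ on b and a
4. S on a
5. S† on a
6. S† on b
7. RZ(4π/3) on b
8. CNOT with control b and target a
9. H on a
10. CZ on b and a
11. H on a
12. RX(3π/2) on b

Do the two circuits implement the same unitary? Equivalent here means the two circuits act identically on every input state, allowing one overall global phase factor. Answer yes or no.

Yes: on every input state the two circuits agree up to one overall phase factor.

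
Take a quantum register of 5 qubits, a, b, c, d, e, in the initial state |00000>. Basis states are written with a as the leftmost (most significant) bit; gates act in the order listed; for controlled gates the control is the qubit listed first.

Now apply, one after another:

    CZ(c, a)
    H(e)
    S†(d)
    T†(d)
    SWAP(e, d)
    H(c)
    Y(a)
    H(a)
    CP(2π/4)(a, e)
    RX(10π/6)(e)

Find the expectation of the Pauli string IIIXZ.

The expectation value of IIIXZ is 1/2.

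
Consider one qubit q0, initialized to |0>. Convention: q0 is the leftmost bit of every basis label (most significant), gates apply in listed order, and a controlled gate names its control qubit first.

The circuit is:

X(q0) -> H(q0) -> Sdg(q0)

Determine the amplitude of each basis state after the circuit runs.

After the circuit, the state carries amplitude sqrt(2)/2 on |0>, sqrt(2)*I/2 on |1>.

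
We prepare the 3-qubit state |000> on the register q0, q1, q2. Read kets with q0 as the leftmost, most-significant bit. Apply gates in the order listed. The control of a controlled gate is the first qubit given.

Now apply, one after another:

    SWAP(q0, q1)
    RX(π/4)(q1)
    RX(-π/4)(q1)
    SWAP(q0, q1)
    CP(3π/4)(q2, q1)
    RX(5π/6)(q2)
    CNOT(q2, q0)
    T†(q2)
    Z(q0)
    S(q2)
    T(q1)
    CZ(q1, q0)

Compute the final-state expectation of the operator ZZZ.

The expectation value of ZZZ is 1. Key observation: the block from step 1 through step 4 cancels to the identity and can be dropped.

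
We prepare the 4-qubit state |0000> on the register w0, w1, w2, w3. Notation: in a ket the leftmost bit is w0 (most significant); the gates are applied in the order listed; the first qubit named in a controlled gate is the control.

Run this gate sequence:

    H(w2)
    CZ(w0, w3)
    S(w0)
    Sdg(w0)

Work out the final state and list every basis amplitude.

The resulting statevector has amplitude sqrt(2)/2 on |0000>, sqrt(2)/2 on |0010>, and 0 on every other basis state. Key observation: steps 3-4 multiply out to the identity, so the circuit reduces to the remaining gates.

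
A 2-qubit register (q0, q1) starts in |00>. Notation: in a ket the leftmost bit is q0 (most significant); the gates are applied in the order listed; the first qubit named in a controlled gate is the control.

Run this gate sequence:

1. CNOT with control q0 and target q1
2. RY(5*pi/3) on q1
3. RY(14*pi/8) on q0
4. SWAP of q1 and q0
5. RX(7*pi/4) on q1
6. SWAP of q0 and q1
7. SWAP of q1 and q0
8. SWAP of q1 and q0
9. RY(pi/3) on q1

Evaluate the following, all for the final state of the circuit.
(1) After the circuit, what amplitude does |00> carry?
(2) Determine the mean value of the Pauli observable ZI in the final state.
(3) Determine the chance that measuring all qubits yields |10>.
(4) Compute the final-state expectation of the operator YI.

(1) The amplitude on |00> is -(1 - I)*(2 + sqrt(2)*I)/4.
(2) The expectation value of ZI is 1/2.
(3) Outcome |10> occurs with probability 1/4.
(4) In the final state, YI has expectation 1/2.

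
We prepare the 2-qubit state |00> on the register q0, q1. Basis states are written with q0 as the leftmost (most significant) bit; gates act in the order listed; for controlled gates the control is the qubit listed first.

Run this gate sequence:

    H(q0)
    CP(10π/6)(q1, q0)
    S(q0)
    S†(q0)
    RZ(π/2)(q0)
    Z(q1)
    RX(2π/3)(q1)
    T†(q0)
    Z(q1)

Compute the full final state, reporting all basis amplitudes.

The resulting statevector has amplitude -sqrt(2)*exp(3*I*pi/4)/4 on |00>, sqrt(6)*exp(I*pi/4)/4 on |01>, sqrt(2)/4 on |10>, sqrt(6)*I/4 on |11>.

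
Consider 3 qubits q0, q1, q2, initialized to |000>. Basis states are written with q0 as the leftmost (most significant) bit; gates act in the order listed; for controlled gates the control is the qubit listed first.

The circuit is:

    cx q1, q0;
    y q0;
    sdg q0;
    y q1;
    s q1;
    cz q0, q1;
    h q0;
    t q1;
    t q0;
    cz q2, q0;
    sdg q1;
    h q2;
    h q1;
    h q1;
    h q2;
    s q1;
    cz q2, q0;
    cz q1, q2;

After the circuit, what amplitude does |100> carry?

|100> carries amplitude 0 in the final state.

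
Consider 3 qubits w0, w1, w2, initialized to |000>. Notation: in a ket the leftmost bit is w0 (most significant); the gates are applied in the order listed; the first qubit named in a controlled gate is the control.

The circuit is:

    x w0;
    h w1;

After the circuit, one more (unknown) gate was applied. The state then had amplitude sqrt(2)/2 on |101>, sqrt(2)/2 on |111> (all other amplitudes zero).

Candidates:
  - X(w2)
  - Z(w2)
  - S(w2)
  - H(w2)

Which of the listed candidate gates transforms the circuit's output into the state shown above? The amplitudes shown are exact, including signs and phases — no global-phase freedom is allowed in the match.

The applied gate was X(w2).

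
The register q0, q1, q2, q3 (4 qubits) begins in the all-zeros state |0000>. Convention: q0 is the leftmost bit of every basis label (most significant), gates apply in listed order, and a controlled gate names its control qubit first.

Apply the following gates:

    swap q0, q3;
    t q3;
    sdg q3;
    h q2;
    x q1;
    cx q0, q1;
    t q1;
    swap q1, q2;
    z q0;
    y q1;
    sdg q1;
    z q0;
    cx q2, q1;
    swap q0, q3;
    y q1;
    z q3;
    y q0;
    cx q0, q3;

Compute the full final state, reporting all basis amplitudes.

The resulting statevector has amplitude -sqrt(2)*exp(3*I*pi/4)/2 on |1011>, -sqrt(2)*exp(I*pi/4)/2 on |1111>, and 0 on every other basis state.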